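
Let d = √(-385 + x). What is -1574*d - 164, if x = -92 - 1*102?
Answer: -164 - 1574*I*√579 ≈ -164.0 - 37874.0*I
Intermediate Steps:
x = -194 (x = -92 - 102 = -194)
d = I*√579 (d = √(-385 - 194) = √(-579) = I*√579 ≈ 24.062*I)
-1574*d - 164 = -1574*I*√579 - 164 = -164 - 1574*I*√579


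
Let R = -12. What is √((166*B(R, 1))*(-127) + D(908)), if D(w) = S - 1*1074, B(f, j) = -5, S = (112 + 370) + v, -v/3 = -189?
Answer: √105385 ≈ 324.63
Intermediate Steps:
v = 567 (v = -3*(-189) = 567)
S = 1049 (S = (112 + 370) + 567 = 482 + 567 = 1049)
D(w) = -25 (D(w) = 1049 - 1*1074 = 1049 - 1074 = -25)
√((166*B(R, 1))*(-127) + D(908)) = √((166*(-5))*(-127) - 25) = √(-830*(-127) - 25) = √(105410 - 25) = √105385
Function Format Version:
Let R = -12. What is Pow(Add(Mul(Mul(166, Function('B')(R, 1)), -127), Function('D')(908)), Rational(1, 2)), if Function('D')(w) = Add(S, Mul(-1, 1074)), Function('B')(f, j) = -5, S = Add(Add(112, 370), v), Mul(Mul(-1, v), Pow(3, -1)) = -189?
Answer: Pow(105385, Rational(1, 2)) ≈ 324.63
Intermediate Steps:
v = 567 (v = Mul(-3, -189) = 567)
S = 1049 (S = Add(Add(112, 370), 567) = Add(482, 567) = 1049)
Function('D')(w) = -25 (Function('D')(w) = Add(1049, Mul(-1, 1074)) = Add(1049, -1074) = -25)
Pow(Add(Mul(Mul(166, Function('B')(R, 1)), -127), Function('D')(908)), Rational(1, 2)) = Pow(Add(Mul(Mul(166, -5), -127), -25), Rational(1, 2)) = Pow(Add(Mul(-830, -127), -25), Rational(1, 2)) = Pow(Add(105410, -25), Rational(1, 2)) = Pow(105385, Rational(1, 2))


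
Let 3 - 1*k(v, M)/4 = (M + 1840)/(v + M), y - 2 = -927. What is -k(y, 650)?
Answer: -2652/55 ≈ -48.218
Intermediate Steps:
y = -925 (y = 2 - 927 = -925)
k(v, M) = 12 - 4*(1840 + M)/(M + v) (k(v, M) = 12 - 4*(M + 1840)/(v + M) = 12 - 4*(1840 + M)/(M + v))
-k(y, 650) = -4*(-1840 + 2*650 + 3*(-925))/(650 - 925) = -4*(-1840 + 1300 - 2775)/(-275) = -4*(-1)*(-3315)/275 = -1*2652/55 = -2652/55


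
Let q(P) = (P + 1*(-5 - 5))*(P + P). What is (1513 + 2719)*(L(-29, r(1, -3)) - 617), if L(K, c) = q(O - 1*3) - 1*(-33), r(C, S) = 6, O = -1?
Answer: -1997504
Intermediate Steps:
q(P) = 2*P*(-10 + P) (q(P) = (P + 1*(-10))*(2*P) = (P - 10)*(2*P) = (-10 + P)*(2*P) = 2*P*(-10 + P))
L(K, c) = 145 (L(K, c) = 2*(-1 - 1*3)*(-10 + (-1 - 1*3)) - 1*(-33) = 2*(-1 - 3)*(-10 + (-1 - 3)) + 33 = 2*(-4)*(-10 - 4) + 33 = 2*(-4)*(-14) + 33 = 112 + 33 = 145)
(1513 + 2719)*(L(-29, r(1, -3)) - 617) = (1513 + 2719)*(145 - 617) = 4232*(-472) = -1997504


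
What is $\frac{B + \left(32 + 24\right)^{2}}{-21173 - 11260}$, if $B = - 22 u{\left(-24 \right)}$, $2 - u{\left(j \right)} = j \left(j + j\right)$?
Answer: $- \frac{28436}{32433} \approx -0.87676$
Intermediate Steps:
$u{\left(j \right)} = 2 - 2 j^{2}$ ($u{\left(j \right)} = 2 - j \left(j + j\right) = 2 - j 2 j = 2 - 2 j^{2}$)
$B = 25300$ ($B = - 22 \left(2 - 2 \left(-24\right)^{2}\right) = - 22 \left(2 - 1152\right) = \left(-22\right) \left(-1150\right) = 25300$)
$\frac{B + \left(32 + 24\right)^{2}}{-21173 - 11260} = \frac{25300 + \left(32 + 24\right)^{2}}{-21173 - 11260} = \frac{25300 + 56^{2}}{-32433} = \left(25300 + 3136\right) \left(- \frac{1}{32433}\right) = 28436 \left(- \frac{1}{32433}\right) = - \frac{28436}{32433}$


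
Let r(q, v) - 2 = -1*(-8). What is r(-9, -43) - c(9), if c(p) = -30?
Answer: 40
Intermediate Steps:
r(q, v) = 10 (r(q, v) = 2 - 1*(-8) = 2 + 8 = 10)
r(-9, -43) - c(9) = 10 - 1*(-30) = 10 + 30 = 40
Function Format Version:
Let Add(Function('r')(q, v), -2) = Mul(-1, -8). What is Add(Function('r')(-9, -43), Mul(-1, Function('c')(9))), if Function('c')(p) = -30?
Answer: 40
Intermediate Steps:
Function('r')(q, v) = 10 (Function('r')(q, v) = Add(2, Mul(-1, -8)) = Add(2, 8) = 10)
Add(Function('r')(-9, -43), Mul(-1, Function('c')(9))) = Add(10, Mul(-1, -30)) = Add(10, 30) = 40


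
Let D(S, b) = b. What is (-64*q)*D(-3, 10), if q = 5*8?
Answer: -25600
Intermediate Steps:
q = 40
(-64*q)*D(-3, 10) = -64*40*10 = -2560*10 = -25600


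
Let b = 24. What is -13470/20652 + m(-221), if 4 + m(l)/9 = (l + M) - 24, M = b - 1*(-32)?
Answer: -5980999/3442 ≈ -1737.7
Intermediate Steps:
M = 56 (M = 24 - 1*(-32) = 24 + 32 = 56)
m(l) = 252 + 9*l (m(l) = -36 + 9*((l + 56) - 24) = -36 + 9*((56 + l) - 24) = -36 + 9*(32 + l) = -36 + (288 + 9*l) = 252 + 9*l)
-13470/20652 + m(-221) = -13470/20652 + (252 + 9*(-221)) = -13470*1/20652 + (252 - 1989) = -2245/3442 - 1737 = -5980999/3442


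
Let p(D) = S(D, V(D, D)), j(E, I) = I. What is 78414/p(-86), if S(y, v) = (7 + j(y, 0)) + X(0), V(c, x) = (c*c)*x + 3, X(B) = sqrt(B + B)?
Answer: 11202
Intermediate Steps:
X(B) = sqrt(2)*sqrt(B) (X(B) = sqrt(2*B) = sqrt(2)*sqrt(B))
V(c, x) = 3 + x*c**2 (V(c, x) = c**2*x + 3 = x*c**2 + 3 = 3 + x*c**2)
S(y, v) = 7 (S(y, v) = (7 + 0) + sqrt(2)*sqrt(0) = 7 + sqrt(2)*0 = 7 + 0 = 7)
p(D) = 7
78414/p(-86) = 78414/7 = 78414*(1/7) = 11202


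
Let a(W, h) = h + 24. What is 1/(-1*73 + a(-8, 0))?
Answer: -1/49 ≈ -0.020408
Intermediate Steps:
a(W, h) = 24 + h
1/(-1*73 + a(-8, 0)) = 1/(-1*73 + (24 + 0)) = 1/(-73 + 24) = 1/(-49) = -1/49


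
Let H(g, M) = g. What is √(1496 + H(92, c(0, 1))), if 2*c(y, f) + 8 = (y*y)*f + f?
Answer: 2*√397 ≈ 39.850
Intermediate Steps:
c(y, f) = -4 + f/2 + f*y²/2 (c(y, f) = -4 + ((y*y)*f + f)/2 = -4 + (y²*f + f)/2 = -4 + (f*y² + f)/2 = -4 + (f + f*y²)/2 = -4 + (f/2 + f*y²/2) = -4 + f/2 + f*y²/2)
√(1496 + H(92, c(0, 1))) = √(1496 + 92) = √1588 = 2*√397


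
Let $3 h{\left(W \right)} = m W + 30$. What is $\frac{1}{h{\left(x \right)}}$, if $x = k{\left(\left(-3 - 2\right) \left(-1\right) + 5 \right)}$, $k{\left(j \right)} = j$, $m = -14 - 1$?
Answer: $- \frac{1}{40} \approx -0.025$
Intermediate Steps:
$m = -15$
$x = 10$ ($x = \left(-3 - 2\right) \left(-1\right) + 5 = \left(-5\right) \left(-1\right) + 5 = 5 + 5 = 10$)
$h{\left(W \right)} = 10 - 5 W$ ($h{\left(W \right)} = \frac{- 15 W + 30}{3} = \frac{30 - 15 W}{3} = 10 - 5 W$)
$\frac{1}{h{\left(x \right)}} = \frac{1}{10 - 50} = \frac{1}{-40} = - \frac{1}{40}$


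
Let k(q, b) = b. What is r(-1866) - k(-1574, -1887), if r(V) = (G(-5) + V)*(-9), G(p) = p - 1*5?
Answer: 18771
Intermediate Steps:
G(p) = -5 + p (G(p) = p - 5 = -5 + p)
r(V) = 90 - 9*V (r(V) = ((-5 - 5) + V)*(-9) = (-10 + V)*(-9) = 90 - 9*V)
r(-1866) - k(-1574, -1887) = (90 - 9*(-1866)) - 1*(-1887) = (90 + 16794) + 1887 = 16884 + 1887 = 18771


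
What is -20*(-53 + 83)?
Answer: -600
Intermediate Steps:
-20*(-53 + 83) = -20*30 = -600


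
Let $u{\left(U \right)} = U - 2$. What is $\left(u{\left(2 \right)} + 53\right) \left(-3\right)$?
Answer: $-159$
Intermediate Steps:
$u{\left(U \right)} = -2 + U$
$\left(u{\left(2 \right)} + 53\right) \left(-3\right) = \left(\left(-2 + 2\right) + 53\right) \left(-3\right) = \left(0 + 53\right) \left(-3\right) = 53 \left(-3\right) = -159$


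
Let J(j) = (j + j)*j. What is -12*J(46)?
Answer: -50784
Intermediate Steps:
J(j) = 2*j**2 (J(j) = (2*j)*j = 2*j**2)
-12*J(46) = -24*46**2 = -24*2116 = -12*4232 = -50784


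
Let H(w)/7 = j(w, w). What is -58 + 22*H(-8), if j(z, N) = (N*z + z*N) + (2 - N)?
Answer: 21194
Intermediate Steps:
j(z, N) = 2 - N + 2*N*z (j(z, N) = (N*z + N*z) + (2 - N) = 2*N*z + (2 - N) = 2 - N + 2*N*z)
H(w) = 14 - 7*w + 14*w**2 (H(w) = 7*(2 - w + 2*w*w) = 7*(2 - w + 2*w**2) = 14 - 7*w + 14*w**2)
-58 + 22*H(-8) = -58 + 22*(14 - 7*(-8) + 14*(-8)**2) = -58 + 22*(14 + 56 + 14*64) = -58 + 22*(14 + 56 + 896) = -58 + 22*966 = -58 + 21252 = 21194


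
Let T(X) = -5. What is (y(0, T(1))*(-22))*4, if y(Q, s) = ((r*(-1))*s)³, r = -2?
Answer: 88000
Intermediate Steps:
y(Q, s) = 8*s³ (y(Q, s) = ((-2*(-1))*s)³ = (2*s)³ = 8*s³)
(y(0, T(1))*(-22))*4 = ((8*(-5)³)*(-22))*4 = ((8*(-125))*(-22))*4 = -1000*(-22)*4 = 22000*4 = 88000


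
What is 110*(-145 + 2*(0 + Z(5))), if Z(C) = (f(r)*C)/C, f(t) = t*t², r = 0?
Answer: -15950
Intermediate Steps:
f(t) = t³
Z(C) = 0 (Z(C) = (0³*C)/C = (0*C)/C = 0/C = 0)
110*(-145 + 2*(0 + Z(5))) = 110*(-145 + 2*(0 + 0)) = 110*(-145 + 2*0) = 110*(-145 + 0) = 110*(-145) = -15950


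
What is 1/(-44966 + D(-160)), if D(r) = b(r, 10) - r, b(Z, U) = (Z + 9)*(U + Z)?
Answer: -1/22156 ≈ -4.5135e-5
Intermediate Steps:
b(Z, U) = (9 + Z)*(U + Z)
D(r) = 90 + r² + 18*r (D(r) = (r² + 9*10 + 9*r + 10*r) - r = (r² + 90 + 9*r + 10*r) - r = (90 + r² + 19*r) - r = 90 + r² + 18*r)
1/(-44966 + D(-160)) = 1/(-44966 + (90 + (-160)² + 18*(-160))) = 1/(-44966 + (90 + 25600 - 2880)) = 1/(-44966 + 22810) = 1/(-22156) = -1/22156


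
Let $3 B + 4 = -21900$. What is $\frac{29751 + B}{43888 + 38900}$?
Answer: $\frac{67349}{248364} \approx 0.27117$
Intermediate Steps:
$B = - \frac{21904}{3}$ ($B = - \frac{4}{3} + \frac{1}{3} \left(-21900\right) = - \frac{4}{3} - 7300 = - \frac{21904}{3} \approx -7301.3$)
$\frac{29751 + B}{43888 + 38900} = \frac{29751 - \frac{21904}{3}}{43888 + 38900} = \frac{67349}{3 \cdot 82788} = \frac{67349}{3} \cdot \frac{1}{82788} = \frac{67349}{248364}$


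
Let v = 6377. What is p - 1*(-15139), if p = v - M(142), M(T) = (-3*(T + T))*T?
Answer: 142500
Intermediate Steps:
M(T) = -6*T**2 (M(T) = (-6*T)*T = -6*T**2)
p = 127361 (p = 6377 - (-6)*142**2 = 6377 - (-6)*20164 = 6377 - 1*(-120984) = 6377 + 120984 = 127361)
p - 1*(-15139) = 127361 - 1*(-15139) = 127361 + 15139 = 142500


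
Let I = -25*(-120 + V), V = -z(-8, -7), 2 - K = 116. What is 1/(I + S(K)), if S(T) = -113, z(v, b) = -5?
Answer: 1/2762 ≈ 0.00036206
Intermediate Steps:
K = -114 (K = 2 - 1*116 = 2 - 116 = -114)
V = 5 (V = -1*(-5) = 5)
I = 2875 (I = -25*(-120 + 5) = -25*(-115) = 2875)
1/(I + S(K)) = 1/(2875 - 113) = 1/2762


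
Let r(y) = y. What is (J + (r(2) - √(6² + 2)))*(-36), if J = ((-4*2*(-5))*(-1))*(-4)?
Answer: -5832 + 36*√38 ≈ -5610.1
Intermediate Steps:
J = 160 (J = (-8*(-5)*(-1))*(-4) = (40*(-1))*(-4) = -40*(-4) = 160)
(J + (r(2) - √(6² + 2)))*(-36) = (160 + (2 - √(6² + 2)))*(-36) = (160 + (2 - √(36 + 2)))*(-36) = (160 + (2 - √38))*(-36) = (162 - √38)*(-36) = -5832 + 36*√38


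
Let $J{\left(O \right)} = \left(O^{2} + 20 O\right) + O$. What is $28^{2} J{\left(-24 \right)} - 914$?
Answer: $55534$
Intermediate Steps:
$J{\left(O \right)} = O^{2} + 21 O$
$28^{2} J{\left(-24 \right)} - 914 = 28^{2} \left(- 24 \left(21 - 24\right)\right) - 914 = 784 \left(\left(-24\right) \left(-3\right)\right) - 914 = 784 \cdot 72 - 914 = 56448 - 914 = 55534$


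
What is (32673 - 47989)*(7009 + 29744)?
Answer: -562908948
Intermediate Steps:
(32673 - 47989)*(7009 + 29744) = -15316*36753 = -562908948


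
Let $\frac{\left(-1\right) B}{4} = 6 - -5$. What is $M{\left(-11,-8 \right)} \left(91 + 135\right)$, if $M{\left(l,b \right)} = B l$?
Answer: $109384$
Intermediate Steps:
$B = -44$ ($B = - 4 \left(6 - -5\right) = - 4 \left(6 + 5\right) = \left(-4\right) 11 = -44$)
$M{\left(l,b \right)} = - 44 l$
$M{\left(-11,-8 \right)} \left(91 + 135\right) = \left(-44\right) \left(-11\right) \left(91 + 135\right) = 484 \cdot 226 = 109384$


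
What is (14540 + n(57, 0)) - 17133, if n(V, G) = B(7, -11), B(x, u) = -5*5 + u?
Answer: -2629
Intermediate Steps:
B(x, u) = -25 + u
n(V, G) = -36 (n(V, G) = -25 - 11 = -36)
(14540 + n(57, 0)) - 17133 = (14540 - 36) - 17133 = 14504 - 17133 = -2629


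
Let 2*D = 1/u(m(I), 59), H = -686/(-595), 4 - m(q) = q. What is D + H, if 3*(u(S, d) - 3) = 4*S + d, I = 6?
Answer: 801/680 ≈ 1.1779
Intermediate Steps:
m(q) = 4 - q
u(S, d) = 3 + d/3 + 4*S/3 (u(S, d) = 3 + (4*S + d)/3 = 3 + (d + 4*S)/3 = 3 + (d/3 + 4*S/3) = 3 + d/3 + 4*S/3)
H = 98/85 (H = -686*(-1/595) = 98/85 ≈ 1.1529)
D = 1/40 (D = 1/(2*(3 + (⅓)*59 + 4*(4 - 1*6)/3)) = 1/(2*(3 + 59/3 + 4*(4 - 6)/3)) = 1/(2*(3 + 59/3 + (4/3)*(-2))) = 1/(2*(3 + 59/3 - 8/3)) = (½)/20 = (½)*(1/20) = 1/40 ≈ 0.025000)
D + H = 1/40 + 98/85 = 801/680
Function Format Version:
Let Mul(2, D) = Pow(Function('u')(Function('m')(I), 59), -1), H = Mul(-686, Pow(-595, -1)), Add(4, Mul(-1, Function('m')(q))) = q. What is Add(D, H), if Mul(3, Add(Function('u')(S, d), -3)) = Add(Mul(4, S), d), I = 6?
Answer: Rational(801, 680) ≈ 1.1779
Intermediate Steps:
Function('m')(q) = Add(4, Mul(-1, q))
Function('u')(S, d) = Add(3, Mul(Rational(1, 3), d), Mul(Rational(4, 3), S)) (Function('u')(S, d) = Add(3, Mul(Rational(1, 3), Add(Mul(4, S), d))) = Add(3, Mul(Rational(1, 3), Add(d, Mul(4, S)))) = Add(3, Add(Mul(Rational(1, 3), d), Mul(Rational(4, 3), S))) = Add(3, Mul(Rational(1, 3), d), Mul(Rational(4, 3), S)))
H = Rational(98, 85) (H = Mul(-686, Rational(-1, 595)) = Rational(98, 85) ≈ 1.1529)
D = Rational(1, 40) (D = Mul(Rational(1, 2), Pow(Add(3, Mul(Rational(1, 3), 59), Mul(Rational(4, 3), Add(4, Mul(-1, 6)))), -1)) = Mul(Rational(1, 2), Pow(Add(3, Rational(59, 3), Mul(Rational(4, 3), Add(4, -6))), -1)) = Mul(Rational(1, 2), Pow(Add(3, Rational(59, 3), Mul(Rational(4, 3), -2)), -1)) = Mul(Rational(1, 2), Pow(Add(3, Rational(59, 3), Rational(-8, 3)), -1)) = Mul(Rational(1, 2), Pow(20, -1)) = Mul(Rational(1, 2), Rational(1, 20)) = Rational(1, 40) ≈ 0.025000)
Add(D, H) = Add(Rational(1, 40), Rational(98, 85)) = Rational(801, 680)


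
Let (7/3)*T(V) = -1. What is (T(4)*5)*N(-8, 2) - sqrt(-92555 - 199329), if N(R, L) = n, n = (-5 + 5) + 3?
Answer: -45/7 - 2*I*sqrt(72971) ≈ -6.4286 - 540.26*I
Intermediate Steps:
T(V) = -3/7 (T(V) = (3/7)*(-1) = -3/7)
n = 3 (n = 0 + 3 = 3)
N(R, L) = 3
(T(4)*5)*N(-8, 2) - sqrt(-92555 - 199329) = -3/7*5*3 - sqrt(-92555 - 199329) = -15/7*3 - sqrt(-291884) = -45/7 - 2*I*sqrt(72971)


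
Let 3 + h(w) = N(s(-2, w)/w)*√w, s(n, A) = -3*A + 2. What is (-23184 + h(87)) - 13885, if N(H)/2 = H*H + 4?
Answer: -37072 + 194714*√87/7569 ≈ -36832.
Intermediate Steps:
s(n, A) = 2 - 3*A
N(H) = 8 + 2*H² (N(H) = 2*(H*H + 4) = 2*(H² + 4) = 2*(4 + H²) = 8 + 2*H²)
h(w) = -3 + √w*(8 + 2*(2 - 3*w)²/w²) (h(w) = -3 + (8 + 2*((2 - 3*w)/w)²)*√w = -3 + (8 + 2*((2 - 3*w)²/w²))*√w = -3 + (8 + 2*(2 - 3*w)²/w²)*√w = -3 + √w*(8 + 2*(2 - 3*w)²/w²))
(-23184 + h(87)) - 13885 = (-23184 + (8 - 24*87 - 261*√87 + 26*87²)/87^(3/2)) - 13885 = (-23184 + (√87/7569)*(8 - 2088 - 261*√87 + 26*7569)) - 13885 = (-23184 + (√87/7569)*(8 - 2088 - 261*√87 + 196794)) - 13885 = (-23184 + (√87/7569)*(194714 - 261*√87)) - 13885 = (-23184 + √87*(194714 - 261*√87)/7569) - 13885 = -37069 + √87*(194714 - 261*√87)/7569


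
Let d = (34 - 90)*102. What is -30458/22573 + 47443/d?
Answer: -1244906935/128936976 ≈ -9.6552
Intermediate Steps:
d = -5712 (d = -56*102 = -5712)
-30458/22573 + 47443/d = -30458/22573 + 47443/(-5712) = -30458*1/22573 + 47443*(-1/5712) = -30458/22573 - 47443/5712 = -1244906935/128936976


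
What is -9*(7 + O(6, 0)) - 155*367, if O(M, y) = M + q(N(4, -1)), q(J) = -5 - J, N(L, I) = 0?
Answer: -56957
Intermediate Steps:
O(M, y) = -5 + M (O(M, y) = M + (-5 - 1*0) = M + (-5 + 0) = M - 5 = -5 + M)
-9*(7 + O(6, 0)) - 155*367 = -9*(7 + (-5 + 6)) - 155*367 = -9*(7 + 1) - 56885 = -9*8 - 56885 = -72 - 56885 = -56957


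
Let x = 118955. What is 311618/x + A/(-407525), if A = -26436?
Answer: 26027363966/9695427275 ≈ 2.6845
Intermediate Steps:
311618/x + A/(-407525) = 311618/118955 - 26436/(-407525) = 311618*(1/118955) - 26436*(-1/407525) = 311618/118955 + 26436/407525 = 26027363966/9695427275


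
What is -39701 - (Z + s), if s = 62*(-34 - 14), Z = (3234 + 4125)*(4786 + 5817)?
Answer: -78064202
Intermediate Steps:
Z = 78027477 (Z = 7359*10603 = 78027477)
s = -2976 (s = 62*(-48) = -2976)
-39701 - (Z + s) = -39701 - (78027477 - 2976) = -39701 - 1*78024501 = -39701 - 78024501 = -78064202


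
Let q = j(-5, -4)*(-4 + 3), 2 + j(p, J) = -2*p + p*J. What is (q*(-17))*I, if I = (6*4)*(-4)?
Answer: -45696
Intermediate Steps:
j(p, J) = -2 - 2*p + J*p (j(p, J) = -2 + (-2*p + p*J) = -2 + (-2*p + J*p) = -2 - 2*p + J*p)
q = -28 (q = (-2 - 2*(-5) - 4*(-5))*(-4 + 3) = (-2 + 10 + 20)*(-1) = 28*(-1) = -28)
I = -96 (I = 24*(-4) = -96)
(q*(-17))*I = -28*(-17)*(-96) = 476*(-96) = -45696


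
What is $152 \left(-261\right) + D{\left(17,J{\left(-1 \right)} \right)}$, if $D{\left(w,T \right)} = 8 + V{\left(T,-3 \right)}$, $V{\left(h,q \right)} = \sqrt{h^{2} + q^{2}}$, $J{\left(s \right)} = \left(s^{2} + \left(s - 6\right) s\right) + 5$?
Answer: $-39664 + \sqrt{178} \approx -39651.0$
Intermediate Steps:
$J{\left(s \right)} = 5 + s^{2} + s \left(-6 + s\right)$ ($J{\left(s \right)} = \left(s^{2} + \left(s - 6\right) s\right) + 5 = \left(s^{2} + \left(-6 + s\right) s\right) + 5 = \left(s^{2} + s \left(-6 + s\right)\right) + 5 = 5 + s^{2} + s \left(-6 + s\right)$)
$D{\left(w,T \right)} = 8 + \sqrt{9 + T^{2}}$ ($D{\left(w,T \right)} = 8 + \sqrt{T^{2} + \left(-3\right)^{2}} = 8 + \sqrt{T^{2} + 9} = 8 + \sqrt{9 + T^{2}}$)
$152 \left(-261\right) + D{\left(17,J{\left(-1 \right)} \right)} = 152 \left(-261\right) + \left(8 + \sqrt{9 + \left(5 - -6 + 2 \left(-1\right)^{2}\right)^{2}}\right) = -39672 + \left(8 + \sqrt{9 + \left(5 + 6 + 2 \cdot 1\right)^{2}}\right) = -39672 + \left(8 + \sqrt{9 + \left(5 + 6 + 2\right)^{2}}\right) = -39672 + \left(8 + \sqrt{9 + 13^{2}}\right) = -39672 + \left(8 + \sqrt{9 + 169}\right) = -39672 + \left(8 + \sqrt{178}\right) = -39664 + \sqrt{178}$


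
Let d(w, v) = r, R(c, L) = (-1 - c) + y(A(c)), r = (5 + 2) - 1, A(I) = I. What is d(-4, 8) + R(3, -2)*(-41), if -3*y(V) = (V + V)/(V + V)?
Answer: 551/3 ≈ 183.67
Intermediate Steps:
y(V) = -⅓ (y(V) = -(V + V)/(3*(V + V)) = -2*V/(3*(2*V)) = -2*V*1/(2*V)/3 = -⅓*1 = -⅓)
r = 6 (r = 7 - 1 = 6)
R(c, L) = -4/3 - c (R(c, L) = (-1 - c) - ⅓ = -4/3 - c)
d(w, v) = 6
d(-4, 8) + R(3, -2)*(-41) = 6 + (-4/3 - 1*3)*(-41) = 6 + (-4/3 - 3)*(-41) = 6 - 13/3*(-41) = 6 + 533/3 = 551/3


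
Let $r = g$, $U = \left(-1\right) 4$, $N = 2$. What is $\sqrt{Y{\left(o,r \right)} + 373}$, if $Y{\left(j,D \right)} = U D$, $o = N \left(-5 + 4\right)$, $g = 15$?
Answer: $\sqrt{313} \approx 17.692$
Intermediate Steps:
$U = -4$
$o = -2$ ($o = 2 \left(-5 + 4\right) = 2 \left(-1\right) = -2$)
$r = 15$
$Y{\left(j,D \right)} = - 4 D$
$\sqrt{Y{\left(o,r \right)} + 373} = \sqrt{\left(-4\right) 15 + 373} = \sqrt{-60 + 373} = \sqrt{313}$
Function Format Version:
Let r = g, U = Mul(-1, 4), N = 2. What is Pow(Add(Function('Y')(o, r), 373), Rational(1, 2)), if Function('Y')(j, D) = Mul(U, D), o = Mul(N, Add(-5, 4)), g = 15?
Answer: Pow(313, Rational(1, 2)) ≈ 17.692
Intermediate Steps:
U = -4
o = -2 (o = Mul(2, Add(-5, 4)) = Mul(2, -1) = -2)
r = 15
Function('Y')(j, D) = Mul(-4, D)
Pow(Add(Function('Y')(o, r), 373), Rational(1, 2)) = Pow(Add(Mul(-4, 15), 373), Rational(1, 2)) = Pow(Add(-60, 373), Rational(1, 2)) = Pow(313, Rational(1, 2))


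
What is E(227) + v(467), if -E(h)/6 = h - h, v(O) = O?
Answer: 467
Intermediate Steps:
E(h) = 0 (E(h) = -6*(h - h) = -6*0 = 0)
E(227) + v(467) = 0 + 467 = 467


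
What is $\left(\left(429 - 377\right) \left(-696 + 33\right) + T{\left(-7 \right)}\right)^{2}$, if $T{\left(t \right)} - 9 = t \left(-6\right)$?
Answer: $1185080625$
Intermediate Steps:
$T{\left(t \right)} = 9 - 6 t$ ($T{\left(t \right)} = 9 + t \left(-6\right) = 9 - 6 t$)
$\left(\left(429 - 377\right) \left(-696 + 33\right) + T{\left(-7 \right)}\right)^{2} = \left(\left(429 - 377\right) \left(-696 + 33\right) + \left(9 - -42\right)\right)^{2} = \left(52 \left(-663\right) + \left(9 + 42\right)\right)^{2} = \left(-34476 + 51\right)^{2} = \left(-34425\right)^{2} = 1185080625$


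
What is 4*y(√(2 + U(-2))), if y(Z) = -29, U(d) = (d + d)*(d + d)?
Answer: -116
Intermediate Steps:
U(d) = 4*d² (U(d) = (2*d)*(2*d) = 4*d²)
4*y(√(2 + U(-2))) = 4*(-29) = -116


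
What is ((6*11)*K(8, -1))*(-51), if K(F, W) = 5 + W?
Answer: -13464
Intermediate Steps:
((6*11)*K(8, -1))*(-51) = ((6*11)*(5 - 1))*(-51) = (66*4)*(-51) = 264*(-51) = -13464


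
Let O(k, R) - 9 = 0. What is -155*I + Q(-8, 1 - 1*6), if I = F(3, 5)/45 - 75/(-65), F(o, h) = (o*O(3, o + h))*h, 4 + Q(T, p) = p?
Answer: -8487/13 ≈ -652.85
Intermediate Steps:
O(k, R) = 9 (O(k, R) = 9 + 0 = 9)
Q(T, p) = -4 + p
F(o, h) = 9*h*o (F(o, h) = (o*9)*h = (9*o)*h = 9*h*o)
I = 54/13 (I = (9*5*3)/45 - 75/(-65) = 135*(1/45) - 75*(-1/65) = 3 + 15/13 = 54/13 ≈ 4.1538)
-155*I + Q(-8, 1 - 1*6) = -155*54/13 + (-4 + (1 - 1*6)) = -8370/13 + (-4 + (1 - 6)) = -8370/13 + (-4 - 5) = -8370/13 - 9 = -8487/13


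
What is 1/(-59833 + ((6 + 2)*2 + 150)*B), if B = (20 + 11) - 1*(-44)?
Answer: -1/47383 ≈ -2.1105e-5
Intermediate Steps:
B = 75 (B = 31 + 44 = 75)
1/(-59833 + ((6 + 2)*2 + 150)*B) = 1/(-59833 + ((6 + 2)*2 + 150)*75) = 1/(-59833 + (8*2 + 150)*75) = 1/(-59833 + (16 + 150)*75) = 1/(-59833 + 166*75) = 1/(-59833 + 12450) = 1/(-47383) = -1/47383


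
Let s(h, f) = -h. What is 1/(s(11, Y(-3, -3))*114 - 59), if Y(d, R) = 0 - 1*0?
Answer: -1/1313 ≈ -0.00076161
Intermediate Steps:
Y(d, R) = 0 (Y(d, R) = 0 + 0 = 0)
1/(s(11, Y(-3, -3))*114 - 59) = 1/(-1*11*114 - 59) = 1/(-11*114 - 59) = 1/(-1254 - 59) = 1/(-1313) = -1/1313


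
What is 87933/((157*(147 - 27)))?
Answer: 29311/6280 ≈ 4.6674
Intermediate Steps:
87933/((157*(147 - 27))) = 87933/((157*120)) = 87933/18840 = 87933*(1/18840) = 29311/6280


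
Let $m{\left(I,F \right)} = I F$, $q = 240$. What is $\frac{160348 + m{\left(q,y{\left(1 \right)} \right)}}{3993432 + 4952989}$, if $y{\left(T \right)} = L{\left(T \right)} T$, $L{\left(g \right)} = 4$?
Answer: $\frac{161308}{8946421} \approx 0.01803$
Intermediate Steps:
$y{\left(T \right)} = 4 T$
$m{\left(I,F \right)} = F I$
$\frac{160348 + m{\left(q,y{\left(1 \right)} \right)}}{3993432 + 4952989} = \frac{160348 + 4 \cdot 1 \cdot 240}{3993432 + 4952989} = \frac{160348 + 4 \cdot 240}{8946421} = \left(160348 + 960\right) \frac{1}{8946421} = 161308 \cdot \frac{1}{8946421} = \frac{161308}{8946421}$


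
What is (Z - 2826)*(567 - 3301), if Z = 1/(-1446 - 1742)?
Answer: 12315698063/1594 ≈ 7.7263e+6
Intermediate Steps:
Z = -1/3188 (Z = 1/(-3188) = -1/3188 ≈ -0.00031368)
(Z - 2826)*(567 - 3301) = (-1/3188 - 2826)*(567 - 3301) = -9009289/3188*(-2734) = 12315698063/1594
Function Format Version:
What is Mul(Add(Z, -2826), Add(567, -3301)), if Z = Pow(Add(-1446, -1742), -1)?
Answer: Rational(12315698063, 1594) ≈ 7.7263e+6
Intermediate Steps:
Z = Rational(-1, 3188) (Z = Pow(-3188, -1) = Rational(-1, 3188) ≈ -0.00031368)
Mul(Add(Z, -2826), Add(567, -3301)) = Mul(Add(Rational(-1, 3188), -2826), Add(567, -3301)) = Mul(Rational(-9009289, 3188), -2734) = Rational(12315698063, 1594)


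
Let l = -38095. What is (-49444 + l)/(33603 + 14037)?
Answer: -87539/47640 ≈ -1.8375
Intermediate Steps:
(-49444 + l)/(33603 + 14037) = (-49444 - 38095)/(33603 + 14037) = -87539/47640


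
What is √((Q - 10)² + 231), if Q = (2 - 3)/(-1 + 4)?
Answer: 4*√190/3 ≈ 18.379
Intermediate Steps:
Q = -⅓ (Q = -1/3 = -1*⅓ = -⅓ ≈ -0.33333)
√((Q - 10)² + 231) = √((-⅓ - 10)² + 231) = √((-31/3)² + 231) = √(961/9 + 231) = √(3040/9) = 4*√190/3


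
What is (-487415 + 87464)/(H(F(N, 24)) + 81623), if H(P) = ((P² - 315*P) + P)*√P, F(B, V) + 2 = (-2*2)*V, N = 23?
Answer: -3627244497/18491556553 + 12559883448*I*√2/18491556553 ≈ -0.19616 + 0.96057*I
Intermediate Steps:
F(B, V) = -2 - 4*V (F(B, V) = -2 + (-2*2)*V = -2 - 4*V)
H(P) = √P*(P² - 314*P) (H(P) = (P² - 314*P)*√P = √P*(P² - 314*P))
(-487415 + 87464)/(H(F(N, 24)) + 81623) = (-487415 + 87464)/((-2 - 4*24)^(3/2)*(-314 + (-2 - 4*24)) + 81623) = -399951/((-2 - 96)^(3/2)*(-314 + (-2 - 96)) + 81623) = -399951/((-98)^(3/2)*(-314 - 98) + 81623) = -399951/(-686*I*√2*(-412) + 81623) = -399951/(282632*I*√2 + 81623) = -399951/(81623 + 282632*I*√2)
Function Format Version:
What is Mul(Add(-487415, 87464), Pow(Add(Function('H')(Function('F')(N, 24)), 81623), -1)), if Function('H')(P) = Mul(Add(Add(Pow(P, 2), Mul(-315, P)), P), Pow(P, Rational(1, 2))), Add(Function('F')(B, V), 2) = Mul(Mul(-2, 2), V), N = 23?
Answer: Add(Rational(-3627244497, 18491556553), Mul(Rational(12559883448, 18491556553), I, Pow(2, Rational(1, 2)))) ≈ Add(-0.19616, Mul(0.96057, I))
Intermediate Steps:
Function('F')(B, V) = Add(-2, Mul(-4, V)) (Function('F')(B, V) = Add(-2, Mul(Mul(-2, 2), V)) = Add(-2, Mul(-4, V)))
Function('H')(P) = Mul(Pow(P, Rational(1, 2)), Add(Pow(P, 2), Mul(-314, P))) (Function('H')(P) = Mul(Add(Pow(P, 2), Mul(-314, P)), Pow(P, Rational(1, 2))) = Mul(Pow(P, Rational(1, 2)), Add(Pow(P, 2), Mul(-314, P))))
Mul(Add(-487415, 87464), Pow(Add(Function('H')(Function('F')(N, 24)), 81623), -1)) = Mul(Add(-487415, 87464), Pow(Add(Mul(Pow(Add(-2, Mul(-4, 24)), Rational(3, 2)), Add(-314, Add(-2, Mul(-4, 24)))), 81623), -1)) = Mul(-399951, Pow(Add(Mul(Pow(Add(-2, -96), Rational(3, 2)), Add(-314, Add(-2, -96))), 81623), -1)) = Mul(-399951, Pow(Add(Mul(Pow(-98, Rational(3, 2)), Add(-314, -98)), 81623), -1)) = Mul(-399951, Pow(Add(Mul(Mul(-686, I, Pow(2, Rational(1, 2))), -412), 81623), -1)) = Mul(-399951, Pow(Add(Mul(282632, I, Pow(2, Rational(1, 2))), 81623), -1)) = Mul(-399951, Pow(Add(81623, Mul(282632, I, Pow(2, Rational(1, 2)))), -1))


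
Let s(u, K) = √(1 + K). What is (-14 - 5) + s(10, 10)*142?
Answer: -19 + 142*√11 ≈ 451.96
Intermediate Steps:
(-14 - 5) + s(10, 10)*142 = (-14 - 5) + √(1 + 10)*142 = -19 + √11*142 = -19 + 142*√11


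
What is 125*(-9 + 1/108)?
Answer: -121375/108 ≈ -1123.8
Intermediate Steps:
125*(-9 + 1/108) = 125*(-971/108) = -121375/108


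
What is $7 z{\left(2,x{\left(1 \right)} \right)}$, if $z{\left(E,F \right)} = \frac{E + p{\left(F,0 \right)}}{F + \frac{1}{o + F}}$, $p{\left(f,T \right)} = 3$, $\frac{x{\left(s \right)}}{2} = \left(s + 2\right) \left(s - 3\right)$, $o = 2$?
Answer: $- \frac{350}{121} \approx -2.8926$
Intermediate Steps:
$x{\left(s \right)} = 2 \left(-3 + s\right) \left(2 + s\right)$ ($x{\left(s \right)} = 2 \left(s + 2\right) \left(s - 3\right) = 2 \left(2 + s\right) \left(-3 + s\right) = 2 \left(-3 + s\right) \left(2 + s\right)$)
$z{\left(E,F \right)} = \frac{3 + E}{F + \frac{1}{2 + F}}$ ($z{\left(E,F \right)} = \frac{E + 3}{F + \frac{1}{2 + F}} = \frac{3 + E}{F + \frac{1}{2 + F}}$)
$7 z{\left(2,x{\left(1 \right)} \right)} = 7 \frac{6 + 2 \cdot 2 + 3 \left(-12 - 2 + 2 \cdot 1^{2}\right) + 2 \left(-12 - 2 + 2 \cdot 1^{2}\right)}{1 + \left(-12 - 2 + 2 \cdot 1^{2}\right)^{2} + 2 \left(-12 - 2 + 2 \cdot 1^{2}\right)} = 7 \frac{6 + 4 + 3 \left(-12 - 2 + 2 \cdot 1\right) + 2 \left(-12 - 2 + 2 \cdot 1\right)}{1 + \left(-12 - 2 + 2 \cdot 1\right)^{2} + 2 \left(-12 - 2 + 2 \cdot 1\right)} = 7 \frac{6 + 4 + 3 \left(-12 - 2 + 2\right) + 2 \left(-12 - 2 + 2\right)}{1 + \left(-12 - 2 + 2\right)^{2} + 2 \left(-12 - 2 + 2\right)} = 7 \frac{6 + 4 + 3 \left(-12\right) + 2 \left(-12\right)}{1 + \left(-12\right)^{2} + 2 \left(-12\right)} = 7 \frac{6 + 4 - 36 - 24}{1 + 144 - 24} = 7 \cdot \frac{1}{121} \left(-50\right) = 7 \left(- \frac{50}{121}\right) = - \frac{350}{121}$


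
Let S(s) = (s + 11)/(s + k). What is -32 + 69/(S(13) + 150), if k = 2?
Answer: -23911/758 ≈ -31.545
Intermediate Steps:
S(s) = (11 + s)/(2 + s) (S(s) = (s + 11)/(s + 2) = (11 + s)/(2 + s))
-32 + 69/(S(13) + 150) = -32 + 69/((11 + 13)/(2 + 13) + 150) = -32 + 69/(24/15 + 150) = -32 + 69/((1/15)*24 + 150) = -32 + 69/(8/5 + 150) = -32 + 69/(758/5) = -32 + 69*(5/758) = -32 + 345/758 = -23911/758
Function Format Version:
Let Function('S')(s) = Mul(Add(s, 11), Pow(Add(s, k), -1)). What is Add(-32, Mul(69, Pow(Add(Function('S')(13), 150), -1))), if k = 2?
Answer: Rational(-23911, 758) ≈ -31.545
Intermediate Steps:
Function('S')(s) = Mul(Pow(Add(2, s), -1), Add(11, s)) (Function('S')(s) = Mul(Add(s, 11), Pow(Add(s, 2), -1)) = Mul(Add(11, s), Pow(Add(2, s), -1)) = Mul(Pow(Add(2, s), -1), Add(11, s)))
Add(-32, Mul(69, Pow(Add(Function('S')(13), 150), -1))) = Add(-32, Mul(69, Pow(Add(Mul(Pow(Add(2, 13), -1), Add(11, 13)), 150), -1))) = Add(-32, Mul(69, Pow(Add(Mul(Pow(15, -1), 24), 150), -1))) = Add(-32, Mul(69, Pow(Add(Mul(Rational(1, 15), 24), 150), -1))) = Add(-32, Mul(69, Pow(Add(Rational(8, 5), 150), -1))) = Add(-32, Mul(69, Pow(Rational(758, 5), -1))) = Add(-32, Mul(69, Rational(5, 758))) = Add(-32, Rational(345, 758)) = Rational(-23911, 758)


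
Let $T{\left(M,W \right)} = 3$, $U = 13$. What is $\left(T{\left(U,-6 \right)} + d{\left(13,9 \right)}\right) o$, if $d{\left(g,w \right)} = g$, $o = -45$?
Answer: $-720$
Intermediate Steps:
$\left(T{\left(U,-6 \right)} + d{\left(13,9 \right)}\right) o = \left(3 + 13\right) \left(-45\right) = 16 \left(-45\right) = -720$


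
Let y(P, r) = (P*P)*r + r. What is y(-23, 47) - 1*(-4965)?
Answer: 29875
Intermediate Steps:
y(P, r) = r + r*P² (y(P, r) = P²*r + r = r*P² + r = r + r*P²)
y(-23, 47) - 1*(-4965) = 47*(1 + (-23)²) - 1*(-4965) = 47*(1 + 529) + 4965 = 47*530 + 4965 = 24910 + 4965 = 29875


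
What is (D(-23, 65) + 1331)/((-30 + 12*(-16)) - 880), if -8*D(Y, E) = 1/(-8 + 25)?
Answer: -181015/149872 ≈ -1.2078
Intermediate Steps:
D(Y, E) = -1/136 (D(Y, E) = -1/(8*(-8 + 25)) = -⅛/17 = -⅛*1/17 = -1/136)
(D(-23, 65) + 1331)/((-30 + 12*(-16)) - 880) = (-1/136 + 1331)/((-30 + 12*(-16)) - 880) = 181015/(136*((-30 - 192) - 880)) = 181015/(136*(-222 - 880)) = (181015/136)/(-1102) = (181015/136)*(-1/1102) = -181015/149872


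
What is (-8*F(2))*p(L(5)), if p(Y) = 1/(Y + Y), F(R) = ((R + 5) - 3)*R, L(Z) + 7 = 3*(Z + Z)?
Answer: -32/23 ≈ -1.3913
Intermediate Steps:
L(Z) = -7 + 6*Z (L(Z) = -7 + 3*(Z + Z) = -7 + 3*(2*Z) = -7 + 6*Z)
F(R) = R*(2 + R) (F(R) = ((5 + R) - 3)*R = (2 + R)*R = R*(2 + R))
p(Y) = 1/(2*Y)
(-8*F(2))*p(L(5)) = (-16*(2 + 2))*(1/(2*(-7 + 6*5))) = (-16*4)*(1/(2*(-7 + 30))) = (-8*8)*((½)/23) = -32/23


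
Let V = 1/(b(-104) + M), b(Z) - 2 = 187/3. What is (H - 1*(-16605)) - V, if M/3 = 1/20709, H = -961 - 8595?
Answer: 3130411703/444094 ≈ 7049.0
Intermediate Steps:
b(Z) = 193/3 (b(Z) = 2 + 187/3 = 193/3)
H = -9556
M = 1/6903 (M = 3/20709 = 3*(1/20709) = 1/6903 ≈ 0.00014486)
V = 6903/444094 (V = 1/(193/3 + 1/6903) = 1/(444094/6903) = 6903/444094 ≈ 0.015544)
(H - 1*(-16605)) - V = (-9556 - 1*(-16605)) - 1*6903/444094 = (-9556 + 16605) - 6903/444094 = 7049 - 6903/444094 = 3130411703/444094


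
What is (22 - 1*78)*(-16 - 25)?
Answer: 2296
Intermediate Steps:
(22 - 1*78)*(-16 - 25) = (22 - 78)*(-41) = -56*(-41) = 2296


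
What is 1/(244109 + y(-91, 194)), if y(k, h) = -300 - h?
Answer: 1/243615 ≈ 4.1048e-6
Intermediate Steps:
1/(244109 + y(-91, 194)) = 1/(244109 + (-300 - 1*194)) = 1/(244109 + (-300 - 194)) = 1/(244109 - 494) = 1/243615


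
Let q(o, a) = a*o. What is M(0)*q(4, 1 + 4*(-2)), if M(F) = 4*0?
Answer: 0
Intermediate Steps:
M(F) = 0
M(0)*q(4, 1 + 4*(-2)) = 0*((1 + 4*(-2))*4) = 0*((1 - 8)*4) = 0*(-7*4) = 0*(-28) = 0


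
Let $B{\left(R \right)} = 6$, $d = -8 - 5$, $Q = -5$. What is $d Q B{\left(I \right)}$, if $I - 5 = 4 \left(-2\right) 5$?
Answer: $390$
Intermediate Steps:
$I = -35$ ($I = 5 + 4 \left(-2\right) 5 = 5 - 40 = -35$)
$d = -13$ ($d = -8 - 5 = -13$)
$d Q B{\left(I \right)} = \left(-13\right) \left(-5\right) 6 = 65 \cdot 6 = 390$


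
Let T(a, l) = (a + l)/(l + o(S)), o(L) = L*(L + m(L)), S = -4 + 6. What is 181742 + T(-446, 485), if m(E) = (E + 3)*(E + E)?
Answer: 96141557/529 ≈ 1.8174e+5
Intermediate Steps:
S = 2
m(E) = 2*E*(3 + E) (m(E) = (3 + E)*(2*E) = 2*E*(3 + E))
o(L) = L*(L + 2*L*(3 + L))
T(a, l) = (a + l)/(44 + l) (T(a, l) = (a + l)/(l + 2**2*(7 + 2*2)) = (a + l)/(l + 4*(7 + 4)) = (a + l)/(l + 4*11) = (a + l)/(l + 44) = (a + l)/(44 + l))
181742 + T(-446, 485) = 181742 + (-446 + 485)/(44 + 485) = 181742 + 39/529 = 96141557/529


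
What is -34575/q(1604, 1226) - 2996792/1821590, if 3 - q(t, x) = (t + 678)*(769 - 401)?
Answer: -1226821766983/764861049535 ≈ -1.6040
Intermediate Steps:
q(t, x) = -249501 - 368*t (q(t, x) = 3 - (t + 678)*(769 - 401) = 3 - (678 + t)*368 = 3 - (249504 + 368*t) = 3 + (-249504 - 368*t) = -249501 - 368*t)
-34575/q(1604, 1226) - 2996792/1821590 = -34575/(-249501 - 368*1604) - 2996792/1821590 = -34575/(-249501 - 590272) - 2996792*1/1821590 = -34575/(-839773) - 1498396/910795 = -34575*(-1/839773) - 1498396/910795 = 34575/839773 - 1498396/910795 = -1226821766983/764861049535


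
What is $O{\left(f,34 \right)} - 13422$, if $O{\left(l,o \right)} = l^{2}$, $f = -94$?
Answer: $-4586$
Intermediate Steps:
$O{\left(f,34 \right)} - 13422 = \left(-94\right)^{2} - 13422 = 8836 - 13422 = -4586$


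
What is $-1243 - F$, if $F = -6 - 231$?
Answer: $-1006$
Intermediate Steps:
$F = -237$ ($F = -6 - 231 = -237$)
$-1243 - F = -1243 - -237 = -1243 + 237 = -1006$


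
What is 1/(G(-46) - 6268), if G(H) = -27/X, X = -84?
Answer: -28/175495 ≈ -0.00015955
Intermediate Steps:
G(H) = 9/28 (G(H) = -27/(-84) = -27*(-1/84) = 9/28)
1/(G(-46) - 6268) = 1/(9/28 - 6268) = 1/(-175495/28) = -28/175495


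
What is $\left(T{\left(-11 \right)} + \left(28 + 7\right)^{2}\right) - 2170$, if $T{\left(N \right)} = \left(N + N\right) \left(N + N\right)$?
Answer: $-461$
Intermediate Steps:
$T{\left(N \right)} = 4 N^{2}$ ($T{\left(N \right)} = 2 N 2 N = 4 N^{2}$)
$\left(T{\left(-11 \right)} + \left(28 + 7\right)^{2}\right) - 2170 = \left(4 \left(-11\right)^{2} + \left(28 + 7\right)^{2}\right) - 2170 = \left(4 \cdot 121 + 35^{2}\right) - 2170 = \left(484 + 1225\right) - 2170 = 1709 - 2170 = -461$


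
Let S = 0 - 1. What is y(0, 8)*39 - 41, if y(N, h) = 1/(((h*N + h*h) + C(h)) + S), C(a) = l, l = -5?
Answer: -2339/58 ≈ -40.328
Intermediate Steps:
C(a) = -5
S = -1
y(N, h) = 1/(-6 + h² + N*h) (y(N, h) = 1/(((h*N + h*h) - 5) - 1) = 1/(((N*h + h²) - 5) - 1) = 1/(((h² + N*h) - 5) - 1) = 1/((-5 + h² + N*h) - 1) = 1/(-6 + h² + N*h))
y(0, 8)*39 - 41 = 39/(-6 + 8² + 0*8) - 41 = 39/(-6 + 64 + 0) - 41 = 39/58 - 41 = -2339/58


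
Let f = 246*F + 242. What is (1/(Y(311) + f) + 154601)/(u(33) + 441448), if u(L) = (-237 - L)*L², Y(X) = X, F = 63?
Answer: 1240750326/1183103159 ≈ 1.0487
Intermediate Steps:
u(L) = L²*(-237 - L)
f = 15740 (f = 246*63 + 242 = 15498 + 242 = 15740)
(1/(Y(311) + f) + 154601)/(u(33) + 441448) = (1/(311 + 15740) + 154601)/(33²*(-237 - 1*33) + 441448) = (1/16051 + 154601)/(1089*(-237 - 33) + 441448) = (1/16051 + 154601)/(1089*(-270) + 441448) = 2481500652/(16051*(-294030 + 441448)) = (2481500652/16051)/147418 = (2481500652/16051)*(1/147418) = 1240750326/1183103159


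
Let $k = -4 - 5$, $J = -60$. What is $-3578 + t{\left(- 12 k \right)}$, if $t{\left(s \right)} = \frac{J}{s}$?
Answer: $- \frac{32207}{9} \approx -3578.6$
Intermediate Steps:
$k = -9$
$t{\left(s \right)} = - \frac{60}{s}$
$-3578 + t{\left(- 12 k \right)} = -3578 - \frac{60}{\left(-12\right) \left(-9\right)} = -3578 - \frac{60}{108} = -3578 - \frac{5}{9} = - \frac{32207}{9}$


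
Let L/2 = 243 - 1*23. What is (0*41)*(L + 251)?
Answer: 0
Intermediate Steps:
L = 440 (L = 2*(243 - 1*23) = 2*(243 - 23) = 2*220 = 440)
(0*41)*(L + 251) = (0*41)*(440 + 251) = 0*691 = 0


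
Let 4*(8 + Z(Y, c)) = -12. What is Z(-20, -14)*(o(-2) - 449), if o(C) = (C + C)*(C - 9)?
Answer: 4455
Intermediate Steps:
Z(Y, c) = -11 (Z(Y, c) = -8 + (¼)*(-12) = -8 - 3 = -11)
o(C) = 2*C*(-9 + C) (o(C) = (2*C)*(-9 + C) = 2*C*(-9 + C))
Z(-20, -14)*(o(-2) - 449) = -11*(2*(-2)*(-9 - 2) - 449) = -11*(2*(-2)*(-11) - 449) = -11*(44 - 449) = -11*(-405) = 4455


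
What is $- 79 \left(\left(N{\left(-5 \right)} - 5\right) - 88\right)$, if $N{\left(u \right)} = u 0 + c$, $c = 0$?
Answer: $7347$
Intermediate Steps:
$N{\left(u \right)} = 0$ ($N{\left(u \right)} = u 0 + 0 = 0 + 0 = 0$)
$- 79 \left(\left(N{\left(-5 \right)} - 5\right) - 88\right) = - 79 \left(\left(0 - 5\right) - 88\right) = - 79 \left(-5 - 88\right) = \left(-79\right) \left(-93\right) = 7347$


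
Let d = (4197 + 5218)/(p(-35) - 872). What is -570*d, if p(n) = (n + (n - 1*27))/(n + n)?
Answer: 375658500/60943 ≈ 6164.1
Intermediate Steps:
p(n) = (-27 + 2*n)/(2*n) (p(n) = (n + (n - 27))/((2*n)) = (n + (-27 + n))*(1/(2*n)) = (-27 + 2*n)*(1/(2*n)) = (-27 + 2*n)/(2*n))
d = -659050/60943 (d = (4197 + 5218)/((-27/2 - 35)/(-35) - 872) = 9415/(-1/35*(-97/2) - 872) = 9415/(97/70 - 872) = 9415/(-60943/70) = 9415*(-70/60943) = -659050/60943 ≈ -10.814)
-570*d = -570*(-659050/60943) = 375658500/60943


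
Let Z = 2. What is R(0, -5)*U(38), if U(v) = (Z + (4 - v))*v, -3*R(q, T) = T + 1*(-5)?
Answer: -12160/3 ≈ -4053.3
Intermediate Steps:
R(q, T) = 5/3 - T/3 (R(q, T) = -(T + 1*(-5))/3 = -(T - 5)/3 = -(-5 + T)/3 = 5/3 - T/3)
U(v) = v*(6 - v) (U(v) = (2 + (4 - v))*v = (6 - v)*v = v*(6 - v))
R(0, -5)*U(38) = (5/3 - ⅓*(-5))*(38*(6 - 1*38)) = (5/3 + 5/3)*(38*(6 - 38)) = 10*(38*(-32))/3 = (10/3)*(-1216) = -12160/3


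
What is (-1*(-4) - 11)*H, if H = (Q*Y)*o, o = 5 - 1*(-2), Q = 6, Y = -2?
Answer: 588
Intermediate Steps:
o = 7 (o = 5 + 2 = 7)
H = -84 (H = (6*(-2))*7 = -12*7 = -84)
(-1*(-4) - 11)*H = (-1*(-4) - 11)*(-84) = (4 - 11)*(-84) = -7*(-84) = 588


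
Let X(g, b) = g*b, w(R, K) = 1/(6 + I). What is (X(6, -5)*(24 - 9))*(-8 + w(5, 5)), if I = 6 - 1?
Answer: 39150/11 ≈ 3559.1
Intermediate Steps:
I = 5
w(R, K) = 1/11 (w(R, K) = 1/(6 + 5) = 1/11)
X(g, b) = b*g
(X(6, -5)*(24 - 9))*(-8 + w(5, 5)) = ((-5*6)*(24 - 9))*(-8 + 1/11) = -30*15*(-87/11) = -450*(-87/11) = 39150/11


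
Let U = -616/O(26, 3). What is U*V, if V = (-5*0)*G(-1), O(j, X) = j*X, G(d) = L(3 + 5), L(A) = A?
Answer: 0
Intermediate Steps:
G(d) = 8 (G(d) = 3 + 5 = 8)
O(j, X) = X*j
U = -308/39 (U = -616/(3*26) = -616/78 = -616*1/78 = -308/39 ≈ -7.8974)
V = 0 (V = -5*0*8 = 0*8 = 0)
U*V = -308/39*0 = 0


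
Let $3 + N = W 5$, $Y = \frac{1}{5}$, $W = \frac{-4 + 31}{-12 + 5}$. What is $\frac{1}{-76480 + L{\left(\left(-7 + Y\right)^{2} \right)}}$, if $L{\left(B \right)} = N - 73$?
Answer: $- \frac{7}{536027} \approx -1.3059 \cdot 10^{-5}$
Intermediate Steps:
$W = - \frac{27}{7}$ ($W = \frac{27}{-7} = 27 \left(- \frac{1}{7}\right) = - \frac{27}{7} \approx -3.8571$)
$Y = \frac{1}{5} \approx 0.2$
$N = - \frac{156}{7}$ ($N = -3 - \frac{135}{7} = - \frac{156}{7} \approx -22.286$)
$L{\left(B \right)} = - \frac{667}{7}$ ($L{\left(B \right)} = - \frac{156}{7} - 73 = - \frac{667}{7}$)
$\frac{1}{-76480 + L{\left(\left(-7 + Y\right)^{2} \right)}} = \frac{1}{-76480 - \frac{667}{7}} = \frac{1}{- \frac{536027}{7}} = - \frac{7}{536027}$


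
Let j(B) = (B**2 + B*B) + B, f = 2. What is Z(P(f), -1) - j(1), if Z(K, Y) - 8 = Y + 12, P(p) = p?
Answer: 16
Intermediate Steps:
j(B) = B + 2*B**2 (j(B) = (B**2 + B**2) + B = 2*B**2 + B = B + 2*B**2)
Z(K, Y) = 20 + Y (Z(K, Y) = 8 + (Y + 12) = 8 + (12 + Y) = 20 + Y)
Z(P(f), -1) - j(1) = (20 - 1) - (1 + 2*1) = 19 - (1 + 2) = 19 - 3 = 16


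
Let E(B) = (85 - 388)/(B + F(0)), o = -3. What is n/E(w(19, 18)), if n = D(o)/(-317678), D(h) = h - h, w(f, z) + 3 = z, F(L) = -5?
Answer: 0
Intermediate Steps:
w(f, z) = -3 + z
D(h) = 0
E(B) = -303/(-5 + B) (E(B) = (85 - 388)/(B - 5) = -303/(-5 + B))
n = 0 (n = 0/(-317678) = 0*(-1/317678) = 0)
n/E(w(19, 18)) = 0/((-303/(-5 + (-3 + 18)))) = 0/((-303/(-5 + 15))) = 0/((-303/10)) = 0/((-303*⅒)) = 0/(-303/10) = 0*(-10/303) = 0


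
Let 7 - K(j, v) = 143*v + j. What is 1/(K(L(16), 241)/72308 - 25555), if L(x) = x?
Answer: -18077/461966353 ≈ -3.9131e-5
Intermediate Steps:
K(j, v) = 7 - j - 143*v (K(j, v) = 7 - (143*v + j) = 7 - (j + 143*v) = 7 + (-j - 143*v) = 7 - j - 143*v)
1/(K(L(16), 241)/72308 - 25555) = 1/((7 - 1*16 - 143*241)/72308 - 25555) = 1/((7 - 16 - 34463)*(1/72308) - 25555) = 1/(-34472*1/72308 - 25555) = 1/(-8618/18077 - 25555) = 1/(-461966353/18077) = -18077/461966353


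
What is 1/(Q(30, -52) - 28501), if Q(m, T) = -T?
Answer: -1/28449 ≈ -3.5151e-5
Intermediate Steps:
1/(Q(30, -52) - 28501) = 1/(-1*(-52) - 28501) = 1/(52 - 28501) = 1/(-28449) = -1/28449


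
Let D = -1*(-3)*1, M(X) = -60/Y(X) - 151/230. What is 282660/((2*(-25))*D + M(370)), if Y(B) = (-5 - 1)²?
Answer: -195035400/105103 ≈ -1855.7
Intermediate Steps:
Y(B) = 36 (Y(B) = (-6)² = 36)
M(X) = -1603/690 (M(X) = -60/36 - 151/230 = -60*1/36 - 151*1/230 = -5/3 - 151/230 = -1603/690)
D = 3 (D = 3*1 = 3)
282660/((2*(-25))*D + M(370)) = 282660/((2*(-25))*3 - 1603/690) = 282660/(-50*3 - 1603/690) = 282660/(-150 - 1603/690) = 282660/(-105103/690) = 282660*(-690/105103) = -195035400/105103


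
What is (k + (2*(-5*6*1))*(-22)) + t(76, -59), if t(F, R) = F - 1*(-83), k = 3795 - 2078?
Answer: 3196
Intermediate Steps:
k = 1717
t(F, R) = 83 + F (t(F, R) = F + 83 = 83 + F)
(k + (2*(-5*6*1))*(-22)) + t(76, -59) = (1717 + (2*(-5*6*1))*(-22)) + (83 + 76) = (1717 + (2*(-30*1))*(-22)) + 159 = (1717 + (2*(-30))*(-22)) + 159 = (1717 - 60*(-22)) + 159 = (1717 + 1320) + 159 = 3037 + 159 = 3196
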